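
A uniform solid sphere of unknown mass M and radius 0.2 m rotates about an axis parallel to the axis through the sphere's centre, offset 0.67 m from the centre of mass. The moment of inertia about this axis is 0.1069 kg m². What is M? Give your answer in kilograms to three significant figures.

I = I_cm + Md² = (2/5)MR² + Md² = M·[0.4·(0.2)² + (0.67)²] = M·0.4649.
So M = 0.1069 / 0.4649 = 0.22994 kg.

0.230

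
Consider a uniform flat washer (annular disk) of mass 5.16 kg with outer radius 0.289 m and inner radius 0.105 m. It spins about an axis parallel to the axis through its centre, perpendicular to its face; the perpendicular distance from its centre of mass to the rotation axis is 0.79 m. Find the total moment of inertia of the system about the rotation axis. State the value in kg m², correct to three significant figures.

I_cm = (1/2)M(R²+r²) = (1/2)(5.16)[(0.289)² + (0.105)²] = 0.24393 kg m²; centre at d = 0.79 m, so the parallel axis theorem gives I = 0.24393 + (5.16)(0.79)² = 3.4643 kg m².

3.46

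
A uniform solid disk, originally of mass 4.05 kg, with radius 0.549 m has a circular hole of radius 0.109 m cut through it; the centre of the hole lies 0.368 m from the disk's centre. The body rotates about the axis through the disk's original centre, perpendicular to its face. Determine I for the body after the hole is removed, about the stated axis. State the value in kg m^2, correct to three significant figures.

Unpierced body about its centre: I₀ = (1/2)MR² = (1/2)(4.05)(0.549)² = 0.61034 kg m^2.
The removed disk has mass m = M·(r/R)² = (4.05)(0.109/0.549)² = 0.15965 kg (same uniform areal density).
Its moment of inertia about the rotation axis (parallel-axis theorem): I_hole = (1/2)mr² + md² = (1/2)(0.15965)(0.109)² + (0.15965)(0.368)² = 0.022569 kg m^2.
Treating the hole as negative mass, I = I₀ − I_hole = 0.61034 − 0.022569 = 0.58777 kg m^2.

0.588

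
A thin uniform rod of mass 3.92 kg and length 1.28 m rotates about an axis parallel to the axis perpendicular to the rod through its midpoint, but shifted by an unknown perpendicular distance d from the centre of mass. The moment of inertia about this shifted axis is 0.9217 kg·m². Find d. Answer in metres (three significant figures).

About the centre-of-mass axis, I_cm = (1/12)ML² = (1/12)(3.92)(1.28)² = 0.53521 kg·m².
Parallel axis theorem: I = I_cm + Md², so Md² = 0.9217 − 0.53521 = 0.38649 kg·m².
d = √(0.38649 / 3.92) = 0.314 m.

0.314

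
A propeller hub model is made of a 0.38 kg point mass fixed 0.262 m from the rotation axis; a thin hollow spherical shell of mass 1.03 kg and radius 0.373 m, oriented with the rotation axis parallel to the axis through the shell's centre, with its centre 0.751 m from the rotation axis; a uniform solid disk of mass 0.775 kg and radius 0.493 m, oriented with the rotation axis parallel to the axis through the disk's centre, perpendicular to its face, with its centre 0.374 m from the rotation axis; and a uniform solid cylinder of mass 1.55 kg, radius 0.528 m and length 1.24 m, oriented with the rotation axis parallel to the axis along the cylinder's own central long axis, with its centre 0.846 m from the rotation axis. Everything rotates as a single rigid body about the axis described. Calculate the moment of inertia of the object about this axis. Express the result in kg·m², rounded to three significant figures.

2.23

Point mass: I_cm = 0; centre at d = 0.262 m, so the parallel axis theorem gives I = 0 + (0.38)(0.262)² = 0.026085 kg·m².
Spherical shell: I_cm = (2/3)MR² = (2/3)(1.03)(0.373)² = 0.095535 kg·m²; centre at d = 0.751 m, so the parallel axis theorem gives I = 0.095535 + (1.03)(0.751)² = 0.67646 kg·m².
Solid disk: I_cm = (1/2)MR² = (1/2)(0.775)(0.493)² = 0.094181 kg·m²; centre at d = 0.374 m, so the parallel axis theorem gives I = 0.094181 + (0.775)(0.374)² = 0.20259 kg·m².
Solid cylinder: I_cm = (1/2)MR² = (1/2)(1.55)(0.528)² = 0.21606 kg·m²; centre at d = 0.846 m, so the parallel axis theorem gives I = 0.21606 + (1.55)(0.846)² = 1.3254 kg·m².
Total I = 0.026085 + 0.67646 + 0.20259 + 1.3254 = 2.2305 kg·m².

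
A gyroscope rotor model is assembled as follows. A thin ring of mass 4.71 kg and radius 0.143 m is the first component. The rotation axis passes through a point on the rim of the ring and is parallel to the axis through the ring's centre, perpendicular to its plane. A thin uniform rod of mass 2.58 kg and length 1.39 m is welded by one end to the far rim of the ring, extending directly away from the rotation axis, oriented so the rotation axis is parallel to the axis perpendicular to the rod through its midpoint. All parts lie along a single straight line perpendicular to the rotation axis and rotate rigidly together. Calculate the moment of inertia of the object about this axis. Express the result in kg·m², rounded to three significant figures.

3.09

Thin ring: I_cm = MR² = (4.71)(0.143)² = 0.096315 kg·m²; centre at d = 0.143 m, so I = I_cm + Md² gives I = 0.096315 + (4.71)(0.143)² = 0.19263 kg·m².
Thin rod: I_cm = (1/12)ML² = (1/12)(2.58)(1.39)² = 0.4154 kg·m²; centre at d = 0.143 + 0.143 + 0.695 = 0.981 m, so I = I_cm + Md² gives I = 0.4154 + (2.58)(0.981)² = 2.8983 kg·m².
Total I = 0.19263 + 2.8983 = 3.0909 kg·m².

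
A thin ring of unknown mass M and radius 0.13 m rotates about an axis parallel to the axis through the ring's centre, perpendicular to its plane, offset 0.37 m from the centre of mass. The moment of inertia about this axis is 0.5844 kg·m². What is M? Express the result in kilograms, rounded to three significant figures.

I = I_cm + Md² = MR² + Md² = M·[1·(0.13)² + (0.37)²] = M·0.1538.
So M = 0.5844 / 0.1538 = 3.7997 kg.

3.80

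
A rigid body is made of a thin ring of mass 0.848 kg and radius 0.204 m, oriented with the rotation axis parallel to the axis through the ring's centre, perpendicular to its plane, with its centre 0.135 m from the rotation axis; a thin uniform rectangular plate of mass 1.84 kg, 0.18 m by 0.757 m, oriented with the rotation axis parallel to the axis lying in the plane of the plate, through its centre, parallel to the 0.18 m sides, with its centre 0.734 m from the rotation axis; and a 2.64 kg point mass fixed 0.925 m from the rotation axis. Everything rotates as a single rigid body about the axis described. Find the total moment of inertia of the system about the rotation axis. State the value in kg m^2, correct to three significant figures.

Thin ring: I_cm = MR² = (0.848)(0.204)² = 0.03529 kg m^2; centre at d = 0.135 m, so I = I_cm + Md² gives I = 0.03529 + (0.848)(0.135)² = 0.050745 kg m^2.
Rectangular plate: I_cm = (1/12)Mb² = (1/12)(1.84)(0.757)² = 0.087868 kg m^2; centre at d = 0.734 m, so I = I_cm + Md² gives I = 0.087868 + (1.84)(0.734)² = 1.0792 kg m^2.
Point mass: I_cm = 0; centre at d = 0.925 m, so I = I_cm + Md² gives I = 0 + (2.64)(0.925)² = 2.2589 kg m^2.
Total I = 0.050745 + 1.0792 + 2.2589 = 3.3888 kg m^2.

3.39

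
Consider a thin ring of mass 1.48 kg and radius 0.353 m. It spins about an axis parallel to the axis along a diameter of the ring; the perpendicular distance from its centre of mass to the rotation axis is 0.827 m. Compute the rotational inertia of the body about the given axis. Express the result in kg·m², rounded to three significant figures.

1.10

I_cm = (1/2)MR² = (1/2)(1.48)(0.353)² = 0.092211 kg·m²; centre at d = 0.827 m, so the parallel axis theorem gives I = 0.092211 + (1.48)(0.827)² = 1.1044 kg·m².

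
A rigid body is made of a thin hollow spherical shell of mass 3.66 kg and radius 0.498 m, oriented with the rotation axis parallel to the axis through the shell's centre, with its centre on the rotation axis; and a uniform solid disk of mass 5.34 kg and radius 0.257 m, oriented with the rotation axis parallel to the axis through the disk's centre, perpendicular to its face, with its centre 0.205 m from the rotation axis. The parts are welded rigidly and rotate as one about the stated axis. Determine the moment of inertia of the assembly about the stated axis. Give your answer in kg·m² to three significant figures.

Spherical shell: I_cm = (2/3)MR² = (2/3)(3.66)(0.498)² = 0.60513 kg·m²; axis through the centre, so I = 0.60513 kg·m².
Solid disk: I_cm = (1/2)MR² = (1/2)(5.34)(0.257)² = 0.17635 kg·m²; centre at d = 0.205 m, so the parallel axis theorem gives I = 0.17635 + (5.34)(0.205)² = 0.40076 kg·m².
Total I = 0.60513 + 0.40076 = 1.0059 kg·m².

1.01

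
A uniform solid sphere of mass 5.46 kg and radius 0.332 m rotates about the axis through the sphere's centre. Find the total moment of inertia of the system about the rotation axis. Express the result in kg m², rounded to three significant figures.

0.241

I_cm = (2/5)MR² = (2/5)(5.46)(0.332)² = 0.24073 kg m²; axis through the centre, so I = 0.24073 kg m².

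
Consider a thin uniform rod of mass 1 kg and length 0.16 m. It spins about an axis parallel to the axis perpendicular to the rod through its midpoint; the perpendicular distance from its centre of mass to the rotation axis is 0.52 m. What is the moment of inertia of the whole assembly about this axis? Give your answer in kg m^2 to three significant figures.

I_cm = (1/12)ML² = (1/12)(1)(0.16)² = 0.0021333 kg m^2; centre at d = 0.52 m, so the parallel axis theorem gives I = 0.0021333 + (1)(0.52)² = 0.27253 kg m^2.

0.273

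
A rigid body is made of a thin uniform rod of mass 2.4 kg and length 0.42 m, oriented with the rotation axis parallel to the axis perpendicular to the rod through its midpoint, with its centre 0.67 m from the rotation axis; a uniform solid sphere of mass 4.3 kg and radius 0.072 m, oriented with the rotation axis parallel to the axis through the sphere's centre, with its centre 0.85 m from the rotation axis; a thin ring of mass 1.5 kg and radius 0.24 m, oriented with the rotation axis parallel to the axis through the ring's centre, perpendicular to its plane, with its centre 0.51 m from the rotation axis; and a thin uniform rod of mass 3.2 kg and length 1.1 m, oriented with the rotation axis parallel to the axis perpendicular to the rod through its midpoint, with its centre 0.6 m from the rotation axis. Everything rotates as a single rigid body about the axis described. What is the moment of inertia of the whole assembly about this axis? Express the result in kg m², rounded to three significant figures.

6.18

Thin rod: I_cm = (1/12)ML² = (1/12)(2.4)(0.42)² = 0.03528 kg m²; centre at d = 0.67 m, so I = I_cm + Md² gives I = 0.03528 + (2.4)(0.67)² = 1.1126 kg m².
Solid sphere: I_cm = (2/5)MR² = (2/5)(4.3)(0.072)² = 0.0089165 kg m²; centre at d = 0.85 m, so I = I_cm + Md² gives I = 0.0089165 + (4.3)(0.85)² = 3.1157 kg m².
Thin ring: I_cm = MR² = (1.5)(0.24)² = 0.0864 kg m²; centre at d = 0.51 m, so I = I_cm + Md² gives I = 0.0864 + (1.5)(0.51)² = 0.47655 kg m².
Thin rod: I_cm = (1/12)ML² = (1/12)(3.2)(1.1)² = 0.32267 kg m²; centre at d = 0.6 m, so I = I_cm + Md² gives I = 0.32267 + (3.2)(0.6)² = 1.4747 kg m².
Total I = 1.1126 + 3.1157 + 0.47655 + 1.4747 = 6.1795 kg m².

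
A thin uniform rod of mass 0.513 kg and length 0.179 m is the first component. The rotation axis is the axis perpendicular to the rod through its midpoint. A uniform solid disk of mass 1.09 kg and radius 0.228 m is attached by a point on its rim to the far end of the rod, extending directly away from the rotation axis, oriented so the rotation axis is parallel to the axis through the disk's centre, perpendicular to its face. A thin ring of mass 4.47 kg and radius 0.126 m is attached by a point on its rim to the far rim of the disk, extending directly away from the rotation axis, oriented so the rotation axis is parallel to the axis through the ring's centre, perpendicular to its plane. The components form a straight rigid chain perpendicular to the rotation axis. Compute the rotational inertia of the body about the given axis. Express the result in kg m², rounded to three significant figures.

Thin rod: I_cm = (1/12)ML² = (1/12)(0.513)(0.179)² = 0.0013698 kg m²; axis through the centre, so I = 0.0013698 kg m².
Solid disk: I_cm = (1/2)MR² = (1/2)(1.09)(0.228)² = 0.028331 kg m²; centre at d = 0.0895 + 0.228 = 0.3175 m, so the parallel axis theorem gives I = 0.028331 + (1.09)(0.3175)² = 0.13821 kg m².
Thin ring: I_cm = MR² = (4.47)(0.126)² = 0.070966 kg m²; centre at d = 0.0895 + 0.228 + 0.228 + 0.126 = 0.6715 m, so the parallel axis theorem gives I = 0.070966 + (4.47)(0.6715)² = 2.0865 kg m².
Total I = 0.0013698 + 0.13821 + 2.0865 = 2.2261 kg m².

2.23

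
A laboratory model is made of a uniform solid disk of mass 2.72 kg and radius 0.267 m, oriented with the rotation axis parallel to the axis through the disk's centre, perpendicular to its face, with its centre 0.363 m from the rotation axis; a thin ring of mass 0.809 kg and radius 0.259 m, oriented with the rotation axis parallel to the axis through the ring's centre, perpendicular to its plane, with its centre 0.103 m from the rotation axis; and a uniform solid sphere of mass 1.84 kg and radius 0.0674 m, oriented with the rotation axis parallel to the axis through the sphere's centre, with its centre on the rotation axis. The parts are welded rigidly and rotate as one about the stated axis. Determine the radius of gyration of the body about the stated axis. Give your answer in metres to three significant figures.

0.312

Solid disk: I_cm = (1/2)MR² = (1/2)(2.72)(0.267)² = 0.096953 kg m²; centre at d = 0.363 m, so the parallel axis theorem gives I = 0.096953 + (2.72)(0.363)² = 0.45536 kg m².
Thin ring: I_cm = MR² = (0.809)(0.259)² = 0.054269 kg m²; centre at d = 0.103 m, so the parallel axis theorem gives I = 0.054269 + (0.809)(0.103)² = 0.062851 kg m².
Solid sphere: I_cm = (2/5)MR² = (2/5)(1.84)(0.0674)² = 0.0033435 kg m²; axis through the centre, so I = 0.0033435 kg m².
Total I = 0.52156 kg m²; total mass M = 5.369 kg.
k = √(I/M) = √(0.52156/5.369) = 0.31168 m.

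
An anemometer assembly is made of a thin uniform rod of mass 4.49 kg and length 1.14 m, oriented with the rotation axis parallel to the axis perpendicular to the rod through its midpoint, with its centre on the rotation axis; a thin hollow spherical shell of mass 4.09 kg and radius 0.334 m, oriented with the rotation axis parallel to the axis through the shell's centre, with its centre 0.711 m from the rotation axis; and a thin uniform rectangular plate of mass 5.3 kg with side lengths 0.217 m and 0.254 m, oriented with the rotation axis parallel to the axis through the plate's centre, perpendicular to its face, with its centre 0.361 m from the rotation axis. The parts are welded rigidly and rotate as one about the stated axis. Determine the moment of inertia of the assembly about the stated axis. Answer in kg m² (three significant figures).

Thin rod: I_cm = (1/12)ML² = (1/12)(4.49)(1.14)² = 0.48627 kg m²; axis through the centre, so I = 0.48627 kg m².
Spherical shell: I_cm = (2/3)MR² = (2/3)(4.09)(0.334)² = 0.30418 kg m²; centre at d = 0.711 m, so the parallel axis theorem gives I = 0.30418 + (4.09)(0.711)² = 2.3718 kg m².
Rectangular plate: I_cm = (1/12)M(a²+b²) = (1/12)(5.3)[(0.217)² + (0.254)²] = 0.049292 kg m²; centre at d = 0.361 m, so the parallel axis theorem gives I = 0.049292 + (5.3)(0.361)² = 0.73999 kg m².
Total I = 0.48627 + 2.3718 + 0.73999 = 3.598 kg m².

3.60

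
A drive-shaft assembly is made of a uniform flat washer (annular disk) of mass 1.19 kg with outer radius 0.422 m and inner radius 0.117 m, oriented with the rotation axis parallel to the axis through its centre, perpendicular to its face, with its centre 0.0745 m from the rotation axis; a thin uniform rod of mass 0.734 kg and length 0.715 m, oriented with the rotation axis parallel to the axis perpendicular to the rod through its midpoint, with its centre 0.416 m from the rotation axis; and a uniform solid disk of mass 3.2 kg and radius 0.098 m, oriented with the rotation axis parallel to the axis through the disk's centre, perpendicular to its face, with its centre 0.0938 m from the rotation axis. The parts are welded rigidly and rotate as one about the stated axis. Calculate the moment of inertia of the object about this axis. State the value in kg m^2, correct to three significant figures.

Annular disk: I_cm = (1/2)M(R²+r²) = (1/2)(1.19)[(0.422)² + (0.117)²] = 0.1141 kg m^2; centre at d = 0.0745 m, so the parallel axis theorem gives I = 0.1141 + (1.19)(0.0745)² = 0.12071 kg m^2.
Thin rod: I_cm = (1/12)ML² = (1/12)(0.734)(0.715)² = 0.03127 kg m^2; centre at d = 0.416 m, so the parallel axis theorem gives I = 0.03127 + (0.734)(0.416)² = 0.15829 kg m^2.
Solid disk: I_cm = (1/2)MR² = (1/2)(3.2)(0.098)² = 0.015366 kg m^2; centre at d = 0.0938 m, so the parallel axis theorem gives I = 0.015366 + (3.2)(0.0938)² = 0.043521 kg m^2.
Total I = 0.12071 + 0.15829 + 0.043521 = 0.32252 kg m^2.

0.323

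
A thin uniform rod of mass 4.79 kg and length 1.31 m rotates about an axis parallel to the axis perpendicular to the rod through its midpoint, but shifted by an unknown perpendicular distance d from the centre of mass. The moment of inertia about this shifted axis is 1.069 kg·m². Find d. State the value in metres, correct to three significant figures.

0.283

About the centre-of-mass axis, I_cm = (1/12)ML² = (1/12)(4.79)(1.31)² = 0.68501 kg·m².
Parallel axis theorem: I = I_cm + Md², so Md² = 1.069 − 0.68501 = 0.38399 kg·m².
d = √(0.38399 / 4.79) = 0.28313 m.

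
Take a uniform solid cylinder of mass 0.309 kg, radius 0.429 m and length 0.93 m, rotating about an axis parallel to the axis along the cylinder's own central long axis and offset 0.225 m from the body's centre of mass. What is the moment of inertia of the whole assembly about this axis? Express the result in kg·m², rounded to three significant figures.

0.0441

I_cm = (1/2)MR² = (1/2)(0.309)(0.429)² = 0.028434 kg·m²; centre at d = 0.225 m, so the parallel axis theorem gives I = 0.028434 + (0.309)(0.225)² = 0.044077 kg·m².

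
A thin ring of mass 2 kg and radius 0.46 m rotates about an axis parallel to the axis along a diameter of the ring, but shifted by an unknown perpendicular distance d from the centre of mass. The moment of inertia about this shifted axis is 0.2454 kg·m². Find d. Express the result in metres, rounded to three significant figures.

About the centre-of-mass axis, I_cm = (1/2)MR² = (1/2)(2)(0.46)² = 0.2116 kg·m².
Parallel axis theorem: I = I_cm + Md², so Md² = 0.2454 − 0.2116 = 0.0338 kg·m².
d = √(0.0338 / 2) = 0.13 m.

0.130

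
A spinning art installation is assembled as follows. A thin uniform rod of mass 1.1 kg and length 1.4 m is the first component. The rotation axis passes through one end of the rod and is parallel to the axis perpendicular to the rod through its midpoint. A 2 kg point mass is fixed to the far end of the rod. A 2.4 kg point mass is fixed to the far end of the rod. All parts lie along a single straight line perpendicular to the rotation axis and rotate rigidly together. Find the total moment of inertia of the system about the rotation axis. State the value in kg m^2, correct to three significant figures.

9.34

Thin rod: I_cm = (1/12)ML² = (1/12)(1.1)(1.4)² = 0.17967 kg m^2; centre at d = 0.7 m, so I = I_cm + Md² gives I = 0.17967 + (1.1)(0.7)² = 0.71867 kg m^2.
Point mass: I_cm = 0; centre at d = 0.7 + 0.7 = 1.4 m, so I = I_cm + Md² gives I = 0 + (2)(1.4)² = 3.92 kg m^2.
Point mass: I_cm = 0; centre at d = 0.7 + 0.7 = 1.4 m, so I = I_cm + Md² gives I = 0 + (2.4)(1.4)² = 4.704 kg m^2.
Total I = 0.71867 + 3.92 + 4.704 = 9.3427 kg m^2.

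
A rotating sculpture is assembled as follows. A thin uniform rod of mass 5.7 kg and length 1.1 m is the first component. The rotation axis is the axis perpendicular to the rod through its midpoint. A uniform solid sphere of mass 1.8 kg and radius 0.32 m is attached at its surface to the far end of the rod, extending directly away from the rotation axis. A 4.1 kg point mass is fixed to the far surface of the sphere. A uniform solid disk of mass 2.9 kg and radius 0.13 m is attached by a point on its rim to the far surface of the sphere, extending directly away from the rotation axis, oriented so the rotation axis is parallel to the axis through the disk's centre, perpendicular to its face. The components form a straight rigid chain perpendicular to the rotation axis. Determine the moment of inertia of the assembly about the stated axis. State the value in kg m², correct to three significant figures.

12.9

Thin rod: I_cm = (1/12)ML² = (1/12)(5.7)(1.1)² = 0.57475 kg m²; axis through the centre, so I = 0.57475 kg m².
Solid sphere: I_cm = (2/5)MR² = (2/5)(1.8)(0.32)² = 0.073728 kg m²; centre at d = 0.55 + 0.32 = 0.87 m, so the parallel axis theorem gives I = 0.073728 + (1.8)(0.87)² = 1.4361 kg m².
Point mass: I_cm = 0; centre at d = 0.55 + 0.32 + 0.32 = 1.19 m, so the parallel axis theorem gives I = 0 + (4.1)(1.19)² = 5.806 kg m².
Solid disk: I_cm = (1/2)MR² = (1/2)(2.9)(0.13)² = 0.024505 kg m²; centre at d = 0.55 + 0.32 + 0.32 + 0.13 = 1.32 m, so the parallel axis theorem gives I = 0.024505 + (2.9)(1.32)² = 5.0775 kg m².
Total I = 0.57475 + 1.4361 + 5.806 + 5.0775 = 12.894 kg m².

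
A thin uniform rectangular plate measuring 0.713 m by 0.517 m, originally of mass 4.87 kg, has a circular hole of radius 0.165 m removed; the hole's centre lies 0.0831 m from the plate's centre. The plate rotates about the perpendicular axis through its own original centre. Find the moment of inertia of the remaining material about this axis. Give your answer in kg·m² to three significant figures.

Unpierced body about its centre: I₀ = (1/12)M(a²+b²) = (1/12)(4.87)[(0.713)² + (0.517)²] = 0.31479 kg·m².
The removed disk has mass m = M·πr²/(ab) = (4.87)·π(0.165)²/(0.713·0.517) = 1.13 kg (same uniform areal density).
Its moment of inertia about the rotation axis (parallel-axis theorem): I_hole = (1/2)mr² + md² = (1/2)(1.13)(0.165)² + (1.13)(0.0831)² = 0.023185 kg·m².
Treating the hole as negative mass, I = I₀ − I_hole = 0.31479 − 0.023185 = 0.2916 kg·m².

0.292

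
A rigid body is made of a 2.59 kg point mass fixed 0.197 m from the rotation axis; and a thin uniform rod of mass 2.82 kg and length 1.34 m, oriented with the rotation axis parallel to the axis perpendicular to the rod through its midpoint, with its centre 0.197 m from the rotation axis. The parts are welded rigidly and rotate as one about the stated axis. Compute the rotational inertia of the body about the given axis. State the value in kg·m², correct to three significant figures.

0.632

Point mass: I_cm = 0; centre at d = 0.197 m, so the parallel axis theorem gives I = 0 + (2.59)(0.197)² = 0.10052 kg·m².
Thin rod: I_cm = (1/12)ML² = (1/12)(2.82)(1.34)² = 0.42197 kg·m²; centre at d = 0.197 m, so the parallel axis theorem gives I = 0.42197 + (2.82)(0.197)² = 0.53141 kg·m².
Total I = 0.10052 + 0.53141 = 0.63192 kg·m².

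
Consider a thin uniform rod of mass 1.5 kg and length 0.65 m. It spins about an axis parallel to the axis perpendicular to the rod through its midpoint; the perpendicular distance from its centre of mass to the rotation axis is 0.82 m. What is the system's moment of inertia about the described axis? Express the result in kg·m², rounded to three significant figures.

1.06

I_cm = (1/12)ML² = (1/12)(1.5)(0.65)² = 0.052813 kg·m²; centre at d = 0.82 m, so I = I_cm + Md² gives I = 0.052813 + (1.5)(0.82)² = 1.0614 kg·m².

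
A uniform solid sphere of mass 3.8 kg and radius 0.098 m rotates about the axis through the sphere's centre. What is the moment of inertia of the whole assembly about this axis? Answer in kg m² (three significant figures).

I_cm = (2/5)MR² = (2/5)(3.8)(0.098)² = 0.014598 kg m²; axis through the centre, so I = 0.014598 kg m².

0.0146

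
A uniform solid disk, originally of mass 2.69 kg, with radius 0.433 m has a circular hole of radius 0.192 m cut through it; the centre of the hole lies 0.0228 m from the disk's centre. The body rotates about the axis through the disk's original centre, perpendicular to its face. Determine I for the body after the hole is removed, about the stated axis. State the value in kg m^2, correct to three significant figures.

Unpierced body about its centre: I₀ = (1/2)MR² = (1/2)(2.69)(0.433)² = 0.25217 kg m^2.
The removed disk has mass m = M·(r/R)² = (2.69)(0.192/0.433)² = 0.52891 kg (same uniform areal density).
Its moment of inertia about the rotation axis (parallel-axis theorem): I_hole = (1/2)mr² + md² = (1/2)(0.52891)(0.192)² + (0.52891)(0.0228)² = 0.010024 kg m^2.
Treating the hole as negative mass, I = I₀ − I_hole = 0.25217 − 0.010024 = 0.24215 kg m^2.

0.242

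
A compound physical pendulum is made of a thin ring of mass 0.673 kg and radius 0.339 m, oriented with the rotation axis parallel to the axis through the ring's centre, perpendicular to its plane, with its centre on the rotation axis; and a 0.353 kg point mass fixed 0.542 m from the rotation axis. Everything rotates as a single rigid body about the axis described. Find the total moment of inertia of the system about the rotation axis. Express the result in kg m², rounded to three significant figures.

Thin ring: I_cm = MR² = (0.673)(0.339)² = 0.077342 kg m²; axis through the centre, so I = 0.077342 kg m².
Point mass: I_cm = 0; centre at d = 0.542 m, so I = I_cm + Md² gives I = 0 + (0.353)(0.542)² = 0.1037 kg m².
Total I = 0.077342 + 0.1037 = 0.18104 kg m².

0.181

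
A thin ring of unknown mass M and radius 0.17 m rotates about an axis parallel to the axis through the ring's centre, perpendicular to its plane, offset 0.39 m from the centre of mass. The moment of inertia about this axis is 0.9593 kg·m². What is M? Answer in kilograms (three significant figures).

I = I_cm + Md² = MR² + Md² = M·[1·(0.17)² + (0.39)²] = M·0.181.
So M = 0.9593 / 0.181 = 5.3 kg.

5.30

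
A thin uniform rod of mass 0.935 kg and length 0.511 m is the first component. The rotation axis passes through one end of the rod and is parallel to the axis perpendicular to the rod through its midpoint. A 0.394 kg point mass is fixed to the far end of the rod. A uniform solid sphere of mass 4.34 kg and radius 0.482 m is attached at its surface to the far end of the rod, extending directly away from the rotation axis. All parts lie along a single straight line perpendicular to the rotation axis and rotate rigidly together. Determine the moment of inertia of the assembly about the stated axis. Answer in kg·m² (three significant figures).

Thin rod: I_cm = (1/12)ML² = (1/12)(0.935)(0.511)² = 0.020346 kg·m²; centre at d = 0.2555 m, so I = I_cm + Md² gives I = 0.020346 + (0.935)(0.2555)² = 0.081383 kg·m².
Point mass: I_cm = 0; centre at d = 0.2555 + 0.2555 = 0.511 m, so I = I_cm + Md² gives I = 0 + (0.394)(0.511)² = 0.10288 kg·m².
Solid sphere: I_cm = (2/5)MR² = (2/5)(4.34)(0.482)² = 0.40331 kg·m²; centre at d = 0.2555 + 0.2555 + 0.482 = 0.993 m, so I = I_cm + Md² gives I = 0.40331 + (4.34)(0.993)² = 4.6828 kg·m².
Total I = 0.081383 + 0.10288 + 4.6828 = 4.867 kg·m².

4.87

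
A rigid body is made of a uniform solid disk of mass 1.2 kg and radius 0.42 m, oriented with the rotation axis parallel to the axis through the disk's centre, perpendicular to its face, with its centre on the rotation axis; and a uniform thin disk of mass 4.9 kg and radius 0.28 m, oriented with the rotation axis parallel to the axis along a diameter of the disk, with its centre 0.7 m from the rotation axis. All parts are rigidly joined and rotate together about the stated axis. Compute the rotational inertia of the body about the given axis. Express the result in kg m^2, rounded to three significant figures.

Solid disk: I_cm = (1/2)MR² = (1/2)(1.2)(0.42)² = 0.10584 kg m^2; axis through the centre, so I = 0.10584 kg m^2.
Thin disk: I_cm = (1/4)MR² = (1/4)(4.9)(0.28)² = 0.09604 kg m^2; centre at d = 0.7 m, so I = I_cm + Md² gives I = 0.09604 + (4.9)(0.7)² = 2.497 kg m^2.
Total I = 0.10584 + 2.497 = 2.6029 kg m^2.

2.60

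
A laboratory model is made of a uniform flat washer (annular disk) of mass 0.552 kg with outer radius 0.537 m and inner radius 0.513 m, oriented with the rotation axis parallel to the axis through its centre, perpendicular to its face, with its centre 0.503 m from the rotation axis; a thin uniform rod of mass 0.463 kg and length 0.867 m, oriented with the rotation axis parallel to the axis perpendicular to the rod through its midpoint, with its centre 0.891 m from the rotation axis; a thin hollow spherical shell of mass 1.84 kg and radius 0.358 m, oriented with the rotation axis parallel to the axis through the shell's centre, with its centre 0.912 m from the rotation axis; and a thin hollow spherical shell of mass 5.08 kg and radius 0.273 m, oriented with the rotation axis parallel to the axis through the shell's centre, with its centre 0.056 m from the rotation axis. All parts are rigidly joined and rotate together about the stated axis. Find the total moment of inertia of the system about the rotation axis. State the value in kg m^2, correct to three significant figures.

Annular disk: I_cm = (1/2)M(R²+r²) = (1/2)(0.552)[(0.537)² + (0.513)²] = 0.15222 kg m^2; centre at d = 0.503 m, so I = I_cm + Md² gives I = 0.15222 + (0.552)(0.503)² = 0.29189 kg m^2.
Thin rod: I_cm = (1/12)ML² = (1/12)(0.463)(0.867)² = 0.029003 kg m^2; centre at d = 0.891 m, so I = I_cm + Md² gives I = 0.029003 + (0.463)(0.891)² = 0.39657 kg m^2.
Spherical shell: I_cm = (2/3)MR² = (2/3)(1.84)(0.358)² = 0.15721 kg m^2; centre at d = 0.912 m, so I = I_cm + Md² gives I = 0.15721 + (1.84)(0.912)² = 1.6876 kg m^2.
Spherical shell: I_cm = (2/3)MR² = (2/3)(5.08)(0.273)² = 0.2524 kg m^2; centre at d = 0.056 m, so I = I_cm + Md² gives I = 0.2524 + (5.08)(0.056)² = 0.26834 kg m^2.
Total I = 0.29189 + 0.39657 + 1.6876 + 0.26834 = 2.6444 kg m^2.

2.64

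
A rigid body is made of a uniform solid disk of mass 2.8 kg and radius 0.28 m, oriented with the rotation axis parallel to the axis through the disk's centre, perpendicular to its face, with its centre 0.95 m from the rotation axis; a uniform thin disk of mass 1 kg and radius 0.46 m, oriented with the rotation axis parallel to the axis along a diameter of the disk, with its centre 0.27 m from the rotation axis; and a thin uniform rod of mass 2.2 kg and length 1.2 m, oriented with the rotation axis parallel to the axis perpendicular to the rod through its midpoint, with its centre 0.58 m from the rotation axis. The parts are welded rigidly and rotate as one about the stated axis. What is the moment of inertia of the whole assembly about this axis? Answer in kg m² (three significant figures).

3.77

Solid disk: I_cm = (1/2)MR² = (1/2)(2.8)(0.28)² = 0.10976 kg m²; centre at d = 0.95 m, so I = I_cm + Md² gives I = 0.10976 + (2.8)(0.95)² = 2.6368 kg m².
Thin disk: I_cm = (1/4)MR² = (1/4)(1)(0.46)² = 0.0529 kg m²; centre at d = 0.27 m, so I = I_cm + Md² gives I = 0.0529 + (1)(0.27)² = 0.1258 kg m².
Thin rod: I_cm = (1/12)ML² = (1/12)(2.2)(1.2)² = 0.264 kg m²; centre at d = 0.58 m, so I = I_cm + Md² gives I = 0.264 + (2.2)(0.58)² = 1.0041 kg m².
Total I = 2.6368 + 0.1258 + 1.0041 = 3.7666 kg m².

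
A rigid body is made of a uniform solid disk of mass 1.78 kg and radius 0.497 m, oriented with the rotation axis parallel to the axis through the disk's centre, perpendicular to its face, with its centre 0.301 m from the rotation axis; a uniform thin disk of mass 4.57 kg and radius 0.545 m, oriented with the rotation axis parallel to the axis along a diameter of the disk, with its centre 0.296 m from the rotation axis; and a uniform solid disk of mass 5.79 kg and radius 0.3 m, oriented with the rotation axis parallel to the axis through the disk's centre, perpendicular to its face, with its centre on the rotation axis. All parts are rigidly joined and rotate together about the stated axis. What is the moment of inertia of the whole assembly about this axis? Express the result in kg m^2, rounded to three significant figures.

Solid disk: I_cm = (1/2)MR² = (1/2)(1.78)(0.497)² = 0.21984 kg m^2; centre at d = 0.301 m, so the parallel axis theorem gives I = 0.21984 + (1.78)(0.301)² = 0.38111 kg m^2.
Thin disk: I_cm = (1/4)MR² = (1/4)(4.57)(0.545)² = 0.33935 kg m^2; centre at d = 0.296 m, so the parallel axis theorem gives I = 0.33935 + (4.57)(0.296)² = 0.73976 kg m^2.
Solid disk: I_cm = (1/2)MR² = (1/2)(5.79)(0.3)² = 0.26055 kg m^2; axis through the centre, so I = 0.26055 kg m^2.
Total I = 0.38111 + 0.73976 + 0.26055 = 1.3814 kg m^2.

1.38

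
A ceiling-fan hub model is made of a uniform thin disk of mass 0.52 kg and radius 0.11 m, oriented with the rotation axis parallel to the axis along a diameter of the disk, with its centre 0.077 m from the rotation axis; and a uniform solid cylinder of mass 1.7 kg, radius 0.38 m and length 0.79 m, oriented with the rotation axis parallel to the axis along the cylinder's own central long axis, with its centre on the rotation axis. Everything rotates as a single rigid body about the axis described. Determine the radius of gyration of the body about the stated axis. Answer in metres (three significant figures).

Thin disk: I_cm = (1/4)MR² = (1/4)(0.52)(0.11)² = 0.001573 kg·m²; centre at d = 0.077 m, so I = I_cm + Md² gives I = 0.001573 + (0.52)(0.077)² = 0.0046561 kg·m².
Solid cylinder: I_cm = (1/2)MR² = (1/2)(1.7)(0.38)² = 0.12274 kg·m²; axis through the centre, so I = 0.12274 kg·m².
Total I = 0.1274 kg·m²; total mass M = 2.22 kg.
k = √(I/M) = √(0.1274/2.22) = 0.23955 m.

0.240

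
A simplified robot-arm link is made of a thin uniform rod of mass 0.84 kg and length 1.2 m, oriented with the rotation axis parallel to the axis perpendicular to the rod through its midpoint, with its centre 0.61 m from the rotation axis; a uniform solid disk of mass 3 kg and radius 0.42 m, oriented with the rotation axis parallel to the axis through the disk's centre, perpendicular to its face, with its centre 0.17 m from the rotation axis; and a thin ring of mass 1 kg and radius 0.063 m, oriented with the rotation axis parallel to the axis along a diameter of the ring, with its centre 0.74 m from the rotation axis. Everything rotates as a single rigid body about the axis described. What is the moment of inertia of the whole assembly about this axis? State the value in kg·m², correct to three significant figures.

1.31

Thin rod: I_cm = (1/12)ML² = (1/12)(0.84)(1.2)² = 0.1008 kg·m²; centre at d = 0.61 m, so the parallel axis theorem gives I = 0.1008 + (0.84)(0.61)² = 0.41336 kg·m².
Solid disk: I_cm = (1/2)MR² = (1/2)(3)(0.42)² = 0.2646 kg·m²; centre at d = 0.17 m, so the parallel axis theorem gives I = 0.2646 + (3)(0.17)² = 0.3513 kg·m².
Thin ring: I_cm = (1/2)MR² = (1/2)(1)(0.063)² = 0.0019845 kg·m²; centre at d = 0.74 m, so the parallel axis theorem gives I = 0.0019845 + (1)(0.74)² = 0.54958 kg·m².
Total I = 0.41336 + 0.3513 + 0.54958 = 1.3142 kg·m².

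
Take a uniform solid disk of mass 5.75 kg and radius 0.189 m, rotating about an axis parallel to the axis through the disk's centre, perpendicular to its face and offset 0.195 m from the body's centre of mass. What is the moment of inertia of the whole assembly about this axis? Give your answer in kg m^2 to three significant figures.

I_cm = (1/2)MR² = (1/2)(5.75)(0.189)² = 0.1027 kg m^2; centre at d = 0.195 m, so I = I_cm + Md² gives I = 0.1027 + (5.75)(0.195)² = 0.32134 kg m^2.

0.321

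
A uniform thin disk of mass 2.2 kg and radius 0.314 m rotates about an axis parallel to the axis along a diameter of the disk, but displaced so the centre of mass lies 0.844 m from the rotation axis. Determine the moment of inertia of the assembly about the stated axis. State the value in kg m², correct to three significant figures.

1.62

I_cm = (1/4)MR² = (1/4)(2.2)(0.314)² = 0.054228 kg m²; centre at d = 0.844 m, so the parallel axis theorem gives I = 0.054228 + (2.2)(0.844)² = 1.6214 kg m².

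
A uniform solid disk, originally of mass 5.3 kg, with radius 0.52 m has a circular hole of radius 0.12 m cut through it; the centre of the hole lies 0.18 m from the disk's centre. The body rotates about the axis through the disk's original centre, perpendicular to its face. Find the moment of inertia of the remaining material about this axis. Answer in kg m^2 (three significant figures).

Unpierced body about its centre: I₀ = (1/2)MR² = (1/2)(5.3)(0.52)² = 0.71656 kg m^2.
The removed disk has mass m = M·(r/R)² = (5.3)(0.12/0.52)² = 0.28225 kg (same uniform areal density).
Its moment of inertia about the rotation axis (parallel-axis theorem): I_hole = (1/2)mr² + md² = (1/2)(0.28225)(0.12)² + (0.28225)(0.18)² = 0.011177 kg m^2.
Treating the hole as negative mass, I = I₀ − I_hole = 0.71656 − 0.011177 = 0.70538 kg m^2.

0.705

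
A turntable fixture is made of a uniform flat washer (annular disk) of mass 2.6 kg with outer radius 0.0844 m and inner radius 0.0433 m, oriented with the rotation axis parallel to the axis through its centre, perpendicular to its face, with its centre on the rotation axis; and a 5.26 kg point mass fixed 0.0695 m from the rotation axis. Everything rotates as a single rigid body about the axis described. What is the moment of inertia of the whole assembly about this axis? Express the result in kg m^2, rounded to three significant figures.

0.0371

Annular disk: I_cm = (1/2)M(R²+r²) = (1/2)(2.6)[(0.0844)² + (0.0433)²] = 0.011698 kg m^2; axis through the centre, so I = 0.011698 kg m^2.
Point mass: I_cm = 0; centre at d = 0.0695 m, so I = I_cm + Md² gives I = 0 + (5.26)(0.0695)² = 0.025407 kg m^2.
Total I = 0.011698 + 0.025407 = 0.037105 kg m^2.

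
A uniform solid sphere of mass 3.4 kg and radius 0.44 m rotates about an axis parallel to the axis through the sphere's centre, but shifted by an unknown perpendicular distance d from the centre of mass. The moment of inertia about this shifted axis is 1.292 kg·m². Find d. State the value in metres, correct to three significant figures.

0.550

About the centre-of-mass axis, I_cm = (2/5)MR² = (2/5)(3.4)(0.44)² = 0.2633 kg·m².
Parallel axis theorem: I = I_cm + Md², so Md² = 1.292 − 0.2633 = 1.0287 kg·m².
d = √(1.0287 / 3.4) = 0.55005 m.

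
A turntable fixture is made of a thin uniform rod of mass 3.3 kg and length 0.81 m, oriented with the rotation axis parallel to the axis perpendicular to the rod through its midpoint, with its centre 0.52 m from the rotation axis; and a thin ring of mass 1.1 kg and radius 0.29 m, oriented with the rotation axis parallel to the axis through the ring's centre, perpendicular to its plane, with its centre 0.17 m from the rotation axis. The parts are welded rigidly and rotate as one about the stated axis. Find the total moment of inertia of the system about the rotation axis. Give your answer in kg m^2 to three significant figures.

Thin rod: I_cm = (1/12)ML² = (1/12)(3.3)(0.81)² = 0.18043 kg m^2; centre at d = 0.52 m, so the parallel axis theorem gives I = 0.18043 + (3.3)(0.52)² = 1.0727 kg m^2.
Thin ring: I_cm = MR² = (1.1)(0.29)² = 0.09251 kg m^2; centre at d = 0.17 m, so the parallel axis theorem gives I = 0.09251 + (1.1)(0.17)² = 0.1243 kg m^2.
Total I = 1.0727 + 0.1243 = 1.197 kg m^2.

1.20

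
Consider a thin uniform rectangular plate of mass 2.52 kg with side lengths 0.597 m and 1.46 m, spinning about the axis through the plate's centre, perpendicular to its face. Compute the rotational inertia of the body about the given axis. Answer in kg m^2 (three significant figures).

0.522

I_cm = (1/12)M(a²+b²) = (1/12)(2.52)[(0.597)² + (1.46)²] = 0.52248 kg m^2; axis through the centre, so I = 0.52248 kg m^2.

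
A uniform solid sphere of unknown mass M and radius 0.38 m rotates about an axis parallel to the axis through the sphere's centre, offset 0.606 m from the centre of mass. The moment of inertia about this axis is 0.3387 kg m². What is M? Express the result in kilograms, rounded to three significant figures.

I = I_cm + Md² = (2/5)MR² + Md² = M·[0.4·(0.38)² + (0.606)²] = M·0.425.
So M = 0.3387 / 0.425 = 0.79695 kg.

0.797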